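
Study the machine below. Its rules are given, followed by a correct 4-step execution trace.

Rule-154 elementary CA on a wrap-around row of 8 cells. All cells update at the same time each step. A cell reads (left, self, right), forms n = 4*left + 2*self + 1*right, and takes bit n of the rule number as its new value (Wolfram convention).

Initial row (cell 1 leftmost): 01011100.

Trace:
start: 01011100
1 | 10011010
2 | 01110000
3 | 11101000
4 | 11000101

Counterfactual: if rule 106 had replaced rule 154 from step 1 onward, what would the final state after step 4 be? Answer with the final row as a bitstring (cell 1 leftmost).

11010101

(re-executing steps 1..4 under rule 106; state before step 1: 01011100)
1 | 10110100
2 | 01111001
3 | 11001010
4 | 11010101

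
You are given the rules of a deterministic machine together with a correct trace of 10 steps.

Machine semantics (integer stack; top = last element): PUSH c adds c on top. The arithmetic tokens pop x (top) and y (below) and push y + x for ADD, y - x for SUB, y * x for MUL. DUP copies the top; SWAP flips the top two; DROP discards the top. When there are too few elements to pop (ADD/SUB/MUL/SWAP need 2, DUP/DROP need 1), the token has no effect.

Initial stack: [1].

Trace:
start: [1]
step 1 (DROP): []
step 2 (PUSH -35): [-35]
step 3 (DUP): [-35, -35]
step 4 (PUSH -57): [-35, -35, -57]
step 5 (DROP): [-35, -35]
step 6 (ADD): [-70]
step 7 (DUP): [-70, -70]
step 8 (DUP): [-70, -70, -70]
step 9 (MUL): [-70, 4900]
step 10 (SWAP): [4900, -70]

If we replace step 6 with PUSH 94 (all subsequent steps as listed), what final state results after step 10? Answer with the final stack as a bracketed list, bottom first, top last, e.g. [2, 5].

[-35, -35, 8836, 94]

(re-executing from step 6 with the substitution; state before step 6: [-35, -35])
step 6 (PUSH 94): [-35, -35, 94]
step 7 (DUP): [-35, -35, 94, 94]
step 8 (DUP): [-35, -35, 94, 94, 94]
step 9 (MUL): [-35, -35, 94, 8836]
step 10 (SWAP): [-35, -35, 8836, 94]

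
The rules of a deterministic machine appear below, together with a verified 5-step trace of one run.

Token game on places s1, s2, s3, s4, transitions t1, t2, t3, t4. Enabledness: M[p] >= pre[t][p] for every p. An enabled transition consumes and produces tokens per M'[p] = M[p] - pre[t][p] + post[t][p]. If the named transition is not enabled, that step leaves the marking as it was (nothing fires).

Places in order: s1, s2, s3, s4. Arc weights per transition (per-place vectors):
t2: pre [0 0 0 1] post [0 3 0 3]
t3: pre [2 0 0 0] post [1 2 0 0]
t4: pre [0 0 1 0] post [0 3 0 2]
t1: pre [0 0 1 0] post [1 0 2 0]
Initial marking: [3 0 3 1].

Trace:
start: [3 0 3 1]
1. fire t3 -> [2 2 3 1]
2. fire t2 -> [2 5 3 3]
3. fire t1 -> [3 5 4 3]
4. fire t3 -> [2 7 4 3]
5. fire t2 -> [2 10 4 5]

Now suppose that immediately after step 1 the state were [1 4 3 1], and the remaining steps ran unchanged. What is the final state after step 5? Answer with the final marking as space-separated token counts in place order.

state after step 1 := [1 4 3 1]
2. fire t2 -> [1 7 3 3]
3. fire t1 -> [2 7 4 3]
4. fire t3 -> [1 9 4 3]
5. fire t2 -> [1 12 4 5]

1 12 4 5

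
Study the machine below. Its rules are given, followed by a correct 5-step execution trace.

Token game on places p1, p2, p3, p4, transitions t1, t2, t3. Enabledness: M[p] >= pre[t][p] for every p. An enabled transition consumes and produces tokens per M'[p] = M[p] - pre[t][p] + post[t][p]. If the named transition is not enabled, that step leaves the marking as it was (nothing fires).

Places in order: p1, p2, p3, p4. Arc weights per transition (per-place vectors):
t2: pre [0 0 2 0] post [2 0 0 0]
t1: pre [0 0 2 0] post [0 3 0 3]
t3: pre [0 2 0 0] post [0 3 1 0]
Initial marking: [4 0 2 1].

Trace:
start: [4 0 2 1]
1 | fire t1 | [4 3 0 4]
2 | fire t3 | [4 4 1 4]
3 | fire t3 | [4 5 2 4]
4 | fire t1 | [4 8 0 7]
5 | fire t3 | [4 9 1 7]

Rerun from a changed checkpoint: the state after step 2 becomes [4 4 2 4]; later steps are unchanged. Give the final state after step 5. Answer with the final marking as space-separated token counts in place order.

state after step 2 := [4 4 2 4]
3 | fire t3 | [4 5 3 4]
4 | fire t1 | [4 8 1 7]
5 | fire t3 | [4 9 2 7]

4 9 2 7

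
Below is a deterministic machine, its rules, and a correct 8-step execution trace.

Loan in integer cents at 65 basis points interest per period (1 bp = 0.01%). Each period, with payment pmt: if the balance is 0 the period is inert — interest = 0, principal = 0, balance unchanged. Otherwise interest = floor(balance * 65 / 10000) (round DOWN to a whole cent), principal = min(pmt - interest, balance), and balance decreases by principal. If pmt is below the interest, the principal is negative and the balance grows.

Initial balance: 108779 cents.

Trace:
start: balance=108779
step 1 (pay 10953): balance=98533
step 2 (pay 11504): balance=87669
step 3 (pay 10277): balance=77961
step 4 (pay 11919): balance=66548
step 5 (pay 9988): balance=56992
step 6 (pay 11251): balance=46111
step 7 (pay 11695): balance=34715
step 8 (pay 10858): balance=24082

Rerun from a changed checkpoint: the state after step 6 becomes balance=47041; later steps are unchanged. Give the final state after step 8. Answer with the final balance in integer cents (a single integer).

state after step 6 := balance=47041
step 7 (pay 11695): balance=35651
step 8 (pay 10858): balance=25024

25024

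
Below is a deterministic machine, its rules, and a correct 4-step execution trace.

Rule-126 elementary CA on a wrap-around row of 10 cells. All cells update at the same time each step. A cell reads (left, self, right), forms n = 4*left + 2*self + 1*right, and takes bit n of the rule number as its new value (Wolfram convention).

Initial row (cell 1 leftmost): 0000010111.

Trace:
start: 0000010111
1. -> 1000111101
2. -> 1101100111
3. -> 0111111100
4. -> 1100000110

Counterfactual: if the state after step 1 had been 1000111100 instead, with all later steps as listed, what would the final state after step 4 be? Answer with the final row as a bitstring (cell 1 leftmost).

state after step 1 := 1000111100
2. -> 1101100111
3. -> 0111111100
4. -> 1100000110

1100000110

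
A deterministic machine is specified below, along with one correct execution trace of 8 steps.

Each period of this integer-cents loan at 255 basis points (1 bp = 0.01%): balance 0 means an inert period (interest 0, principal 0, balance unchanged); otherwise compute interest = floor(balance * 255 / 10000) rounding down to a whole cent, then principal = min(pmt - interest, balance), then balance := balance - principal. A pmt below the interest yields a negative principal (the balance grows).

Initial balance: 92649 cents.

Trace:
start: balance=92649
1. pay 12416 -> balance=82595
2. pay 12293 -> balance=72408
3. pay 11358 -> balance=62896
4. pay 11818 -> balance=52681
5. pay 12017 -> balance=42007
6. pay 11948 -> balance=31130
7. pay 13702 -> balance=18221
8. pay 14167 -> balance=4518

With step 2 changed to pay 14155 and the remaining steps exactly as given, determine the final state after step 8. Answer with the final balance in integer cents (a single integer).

2352

(re-executing from step 2 with the substitution; state before step 2: balance=82595)
2. pay 14155 -> balance=70546
3. pay 11358 -> balance=60986
4. pay 11818 -> balance=50723
5. pay 12017 -> balance=39999
6. pay 11948 -> balance=29070
7. pay 13702 -> balance=16109
8. pay 14167 -> balance=2352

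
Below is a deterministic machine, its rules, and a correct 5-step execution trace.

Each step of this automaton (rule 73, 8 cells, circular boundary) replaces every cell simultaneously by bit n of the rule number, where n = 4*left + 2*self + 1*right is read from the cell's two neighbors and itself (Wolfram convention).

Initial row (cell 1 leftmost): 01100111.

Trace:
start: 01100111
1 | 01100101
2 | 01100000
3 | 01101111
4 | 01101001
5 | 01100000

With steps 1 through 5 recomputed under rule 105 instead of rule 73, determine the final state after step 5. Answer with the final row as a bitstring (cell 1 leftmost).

11100101

(re-executing steps 1..5 under rule 105; state before step 1: 01100111)
1 | 11100101
2 | 00100011
3 | 00001011
4 | 01100111
5 | 11100101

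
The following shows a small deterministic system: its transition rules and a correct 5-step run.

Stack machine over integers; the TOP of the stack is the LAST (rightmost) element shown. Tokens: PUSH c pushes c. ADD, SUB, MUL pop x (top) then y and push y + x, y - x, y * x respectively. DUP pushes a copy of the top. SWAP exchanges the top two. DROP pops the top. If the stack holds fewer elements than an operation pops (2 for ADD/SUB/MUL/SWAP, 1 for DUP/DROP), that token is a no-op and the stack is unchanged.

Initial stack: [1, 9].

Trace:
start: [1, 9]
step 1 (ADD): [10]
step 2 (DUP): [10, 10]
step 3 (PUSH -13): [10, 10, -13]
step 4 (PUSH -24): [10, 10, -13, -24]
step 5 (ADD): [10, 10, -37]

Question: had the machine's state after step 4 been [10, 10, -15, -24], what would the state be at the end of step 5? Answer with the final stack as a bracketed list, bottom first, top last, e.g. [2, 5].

[10, 10, -39]

state after step 4 := [10, 10, -15, -24]
step 5 (ADD): [10, 10, -39]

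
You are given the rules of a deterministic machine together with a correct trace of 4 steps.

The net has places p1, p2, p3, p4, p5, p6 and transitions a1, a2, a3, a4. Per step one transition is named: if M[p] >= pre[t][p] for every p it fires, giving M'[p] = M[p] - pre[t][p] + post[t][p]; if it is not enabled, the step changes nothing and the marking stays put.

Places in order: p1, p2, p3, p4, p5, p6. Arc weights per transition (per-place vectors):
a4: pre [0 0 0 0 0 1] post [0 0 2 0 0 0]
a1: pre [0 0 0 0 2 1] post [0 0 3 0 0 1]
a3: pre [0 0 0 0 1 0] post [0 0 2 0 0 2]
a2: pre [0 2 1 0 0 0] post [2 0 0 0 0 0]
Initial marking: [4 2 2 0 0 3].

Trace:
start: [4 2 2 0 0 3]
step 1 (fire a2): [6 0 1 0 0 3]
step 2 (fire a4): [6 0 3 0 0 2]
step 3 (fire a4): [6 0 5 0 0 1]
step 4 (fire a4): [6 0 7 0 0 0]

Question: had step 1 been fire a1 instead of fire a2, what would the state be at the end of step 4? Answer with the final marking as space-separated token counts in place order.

4 2 8 0 0 0

(re-executing from step 1 with the substitution; state before step 1: [4 2 2 0 0 3])
step 1 (fire a1): [4 2 2 0 0 3]
step 2 (fire a4): [4 2 4 0 0 2]
step 3 (fire a4): [4 2 6 0 0 1]
step 4 (fire a4): [4 2 8 0 0 0]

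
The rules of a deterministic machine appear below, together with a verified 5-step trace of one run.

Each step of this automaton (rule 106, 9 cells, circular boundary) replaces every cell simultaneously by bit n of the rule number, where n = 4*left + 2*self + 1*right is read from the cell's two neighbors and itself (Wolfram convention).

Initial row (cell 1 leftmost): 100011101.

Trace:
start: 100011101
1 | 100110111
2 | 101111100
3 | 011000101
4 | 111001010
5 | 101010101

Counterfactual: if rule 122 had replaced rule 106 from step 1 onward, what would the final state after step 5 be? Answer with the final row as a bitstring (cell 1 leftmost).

(re-executing steps 1..5 under rule 122; state before step 1: 100011101)
1 | 110110111
2 | 011111100
3 | 110000110
4 | 111001111
5 | 001111000

001111000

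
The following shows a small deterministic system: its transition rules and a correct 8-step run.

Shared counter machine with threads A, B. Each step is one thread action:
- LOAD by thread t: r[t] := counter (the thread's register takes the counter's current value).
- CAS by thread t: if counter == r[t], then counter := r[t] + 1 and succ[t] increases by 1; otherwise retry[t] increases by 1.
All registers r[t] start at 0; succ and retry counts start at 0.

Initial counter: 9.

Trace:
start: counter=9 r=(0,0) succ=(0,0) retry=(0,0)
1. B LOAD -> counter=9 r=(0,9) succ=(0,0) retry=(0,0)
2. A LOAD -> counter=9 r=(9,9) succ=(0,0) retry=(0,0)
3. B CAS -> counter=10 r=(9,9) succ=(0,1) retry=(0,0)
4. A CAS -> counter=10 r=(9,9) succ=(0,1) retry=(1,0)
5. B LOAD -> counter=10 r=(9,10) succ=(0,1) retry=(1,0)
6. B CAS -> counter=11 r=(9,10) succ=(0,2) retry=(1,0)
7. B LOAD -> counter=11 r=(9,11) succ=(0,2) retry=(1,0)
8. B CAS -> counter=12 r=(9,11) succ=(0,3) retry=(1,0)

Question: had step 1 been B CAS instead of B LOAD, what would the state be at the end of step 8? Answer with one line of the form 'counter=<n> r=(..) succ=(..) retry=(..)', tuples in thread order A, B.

counter=12 r=(9,11) succ=(1,2) retry=(0,2)

(re-executing from step 1 with the substitution; state before step 1: counter=9 r=(0,0) succ=(0,0) retry=(0,0))
1. B CAS -> counter=9 r=(0,0) succ=(0,0) retry=(0,1)
2. A LOAD -> counter=9 r=(9,0) succ=(0,0) retry=(0,1)
3. B CAS -> counter=9 r=(9,0) succ=(0,0) retry=(0,2)
4. A CAS -> counter=10 r=(9,0) succ=(1,0) retry=(0,2)
5. B LOAD -> counter=10 r=(9,10) succ=(1,0) retry=(0,2)
6. B CAS -> counter=11 r=(9,10) succ=(1,1) retry=(0,2)
7. B LOAD -> counter=11 r=(9,11) succ=(1,1) retry=(0,2)
8. B CAS -> counter=12 r=(9,11) succ=(1,2) retry=(0,2)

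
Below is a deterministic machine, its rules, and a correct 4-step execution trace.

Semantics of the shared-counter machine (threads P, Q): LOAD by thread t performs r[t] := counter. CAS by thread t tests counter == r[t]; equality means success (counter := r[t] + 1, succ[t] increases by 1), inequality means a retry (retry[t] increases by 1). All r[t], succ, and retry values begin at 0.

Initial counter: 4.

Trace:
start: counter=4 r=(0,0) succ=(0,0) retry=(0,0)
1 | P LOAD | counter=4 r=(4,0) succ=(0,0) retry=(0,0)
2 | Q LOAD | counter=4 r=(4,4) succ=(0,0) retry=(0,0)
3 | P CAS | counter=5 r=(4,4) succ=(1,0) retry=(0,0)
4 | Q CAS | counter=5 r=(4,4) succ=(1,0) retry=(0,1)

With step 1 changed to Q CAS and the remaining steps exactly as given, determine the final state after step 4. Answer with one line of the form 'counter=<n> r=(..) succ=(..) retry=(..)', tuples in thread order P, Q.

(re-executing from step 1 with the substitution; state before step 1: counter=4 r=(0,0) succ=(0,0) retry=(0,0))
1 | Q CAS | counter=4 r=(0,0) succ=(0,0) retry=(0,1)
2 | Q LOAD | counter=4 r=(0,4) succ=(0,0) retry=(0,1)
3 | P CAS | counter=4 r=(0,4) succ=(0,0) retry=(1,1)
4 | Q CAS | counter=5 r=(0,4) succ=(0,1) retry=(1,1)

counter=5 r=(0,4) succ=(0,1) retry=(1,1)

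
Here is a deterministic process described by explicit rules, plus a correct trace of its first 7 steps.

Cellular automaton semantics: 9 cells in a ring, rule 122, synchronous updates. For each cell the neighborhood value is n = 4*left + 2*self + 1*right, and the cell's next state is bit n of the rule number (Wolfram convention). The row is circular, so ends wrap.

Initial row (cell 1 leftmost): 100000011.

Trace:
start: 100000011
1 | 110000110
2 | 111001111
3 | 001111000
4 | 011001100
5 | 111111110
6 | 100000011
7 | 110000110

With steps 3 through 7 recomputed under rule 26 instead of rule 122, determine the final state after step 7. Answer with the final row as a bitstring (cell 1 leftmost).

001101011

(re-executing steps 3..7 under rule 26; state before step 3: 111001111)
3 | 000111000
4 | 001100100
5 | 011011010
6 | 110010001
7 | 001101011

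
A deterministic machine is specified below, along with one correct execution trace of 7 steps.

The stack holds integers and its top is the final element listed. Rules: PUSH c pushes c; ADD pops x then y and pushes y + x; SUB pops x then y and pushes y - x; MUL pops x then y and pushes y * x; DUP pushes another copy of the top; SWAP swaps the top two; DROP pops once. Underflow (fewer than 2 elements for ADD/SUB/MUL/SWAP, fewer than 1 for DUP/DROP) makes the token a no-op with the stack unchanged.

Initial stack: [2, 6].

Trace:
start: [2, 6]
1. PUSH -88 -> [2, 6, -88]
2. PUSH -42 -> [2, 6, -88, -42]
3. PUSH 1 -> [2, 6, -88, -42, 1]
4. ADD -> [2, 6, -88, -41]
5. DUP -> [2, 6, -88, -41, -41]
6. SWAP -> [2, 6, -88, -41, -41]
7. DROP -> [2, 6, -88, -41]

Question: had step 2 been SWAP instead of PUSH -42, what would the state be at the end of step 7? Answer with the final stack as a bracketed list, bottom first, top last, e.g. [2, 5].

(re-executing from step 2 with the substitution; state before step 2: [2, 6, -88])
2. SWAP -> [2, -88, 6]
3. PUSH 1 -> [2, -88, 6, 1]
4. ADD -> [2, -88, 7]
5. DUP -> [2, -88, 7, 7]
6. SWAP -> [2, -88, 7, 7]
7. DROP -> [2, -88, 7]

[2, -88, 7]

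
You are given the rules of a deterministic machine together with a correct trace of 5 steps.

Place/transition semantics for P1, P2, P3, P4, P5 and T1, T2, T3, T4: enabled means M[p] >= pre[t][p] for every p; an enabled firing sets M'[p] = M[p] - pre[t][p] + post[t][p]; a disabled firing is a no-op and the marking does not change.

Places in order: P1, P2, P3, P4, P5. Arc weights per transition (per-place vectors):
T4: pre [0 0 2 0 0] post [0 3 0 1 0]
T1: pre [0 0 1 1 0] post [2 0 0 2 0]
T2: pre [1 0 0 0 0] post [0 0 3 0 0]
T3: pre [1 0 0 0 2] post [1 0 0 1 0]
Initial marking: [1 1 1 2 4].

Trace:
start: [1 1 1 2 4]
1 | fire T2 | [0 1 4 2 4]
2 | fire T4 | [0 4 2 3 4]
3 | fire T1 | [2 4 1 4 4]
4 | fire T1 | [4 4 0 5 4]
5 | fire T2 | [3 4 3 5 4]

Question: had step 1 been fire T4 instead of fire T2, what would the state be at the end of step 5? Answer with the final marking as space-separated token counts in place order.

2 1 3 3 4

(re-executing from step 1 with the substitution; state before step 1: [1 1 1 2 4])
1 | fire T4 | [1 1 1 2 4]
2 | fire T4 | [1 1 1 2 4]
3 | fire T1 | [3 1 0 3 4]
4 | fire T1 | [3 1 0 3 4]
5 | fire T2 | [2 1 3 3 4]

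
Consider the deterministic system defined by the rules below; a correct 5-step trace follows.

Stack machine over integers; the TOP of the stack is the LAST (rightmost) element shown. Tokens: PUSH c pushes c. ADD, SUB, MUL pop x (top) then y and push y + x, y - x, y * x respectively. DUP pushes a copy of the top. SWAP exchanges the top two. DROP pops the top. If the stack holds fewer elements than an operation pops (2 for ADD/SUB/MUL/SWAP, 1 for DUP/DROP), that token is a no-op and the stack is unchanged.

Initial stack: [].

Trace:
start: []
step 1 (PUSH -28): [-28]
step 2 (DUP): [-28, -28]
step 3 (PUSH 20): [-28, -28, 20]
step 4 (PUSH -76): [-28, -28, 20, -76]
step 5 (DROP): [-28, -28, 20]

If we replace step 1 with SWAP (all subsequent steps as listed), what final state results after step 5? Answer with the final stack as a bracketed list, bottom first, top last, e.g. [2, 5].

[20]

(re-executing from step 1 with the substitution; state before step 1: [])
step 1 (SWAP): []
step 2 (DUP): []
step 3 (PUSH 20): [20]
step 4 (PUSH -76): [20, -76]
step 5 (DROP): [20]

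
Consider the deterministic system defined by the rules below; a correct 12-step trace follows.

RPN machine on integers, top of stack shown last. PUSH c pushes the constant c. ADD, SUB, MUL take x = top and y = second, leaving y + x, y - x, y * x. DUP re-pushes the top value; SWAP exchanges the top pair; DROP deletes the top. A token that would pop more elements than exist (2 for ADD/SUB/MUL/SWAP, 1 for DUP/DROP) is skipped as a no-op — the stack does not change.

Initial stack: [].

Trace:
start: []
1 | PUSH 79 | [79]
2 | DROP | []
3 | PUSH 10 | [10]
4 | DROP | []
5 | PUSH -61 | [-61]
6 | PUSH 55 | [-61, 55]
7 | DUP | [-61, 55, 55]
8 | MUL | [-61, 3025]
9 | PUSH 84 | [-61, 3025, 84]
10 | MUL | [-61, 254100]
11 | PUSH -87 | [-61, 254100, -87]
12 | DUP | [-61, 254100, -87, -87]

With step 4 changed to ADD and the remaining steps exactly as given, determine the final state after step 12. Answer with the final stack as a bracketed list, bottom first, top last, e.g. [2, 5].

[10, -61, 254100, -87, -87]

(re-executing from step 4 with the substitution; state before step 4: [10])
4 | ADD | [10]
5 | PUSH -61 | [10, -61]
6 | PUSH 55 | [10, -61, 55]
7 | DUP | [10, -61, 55, 55]
8 | MUL | [10, -61, 3025]
9 | PUSH 84 | [10, -61, 3025, 84]
10 | MUL | [10, -61, 254100]
11 | PUSH -87 | [10, -61, 254100, -87]
12 | DUP | [10, -61, 254100, -87, -87]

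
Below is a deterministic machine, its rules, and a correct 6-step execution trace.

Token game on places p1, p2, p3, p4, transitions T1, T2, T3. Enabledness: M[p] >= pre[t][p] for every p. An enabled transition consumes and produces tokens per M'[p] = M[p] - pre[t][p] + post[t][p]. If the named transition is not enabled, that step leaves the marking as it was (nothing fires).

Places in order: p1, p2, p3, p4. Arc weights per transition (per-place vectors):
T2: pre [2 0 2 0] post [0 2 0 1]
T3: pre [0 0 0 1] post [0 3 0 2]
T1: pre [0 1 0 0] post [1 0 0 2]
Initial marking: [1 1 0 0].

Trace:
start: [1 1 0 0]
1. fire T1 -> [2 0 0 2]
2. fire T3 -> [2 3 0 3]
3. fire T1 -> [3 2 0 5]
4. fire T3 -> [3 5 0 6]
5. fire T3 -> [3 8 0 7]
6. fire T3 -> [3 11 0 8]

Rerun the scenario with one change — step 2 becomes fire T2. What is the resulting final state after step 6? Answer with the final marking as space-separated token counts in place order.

(re-executing from step 2 with the substitution; state before step 2: [2 0 0 2])
2. fire T2 -> [2 0 0 2]
3. fire T1 -> [2 0 0 2]
4. fire T3 -> [2 3 0 3]
5. fire T3 -> [2 6 0 4]
6. fire T3 -> [2 9 0 5]

2 9 0 5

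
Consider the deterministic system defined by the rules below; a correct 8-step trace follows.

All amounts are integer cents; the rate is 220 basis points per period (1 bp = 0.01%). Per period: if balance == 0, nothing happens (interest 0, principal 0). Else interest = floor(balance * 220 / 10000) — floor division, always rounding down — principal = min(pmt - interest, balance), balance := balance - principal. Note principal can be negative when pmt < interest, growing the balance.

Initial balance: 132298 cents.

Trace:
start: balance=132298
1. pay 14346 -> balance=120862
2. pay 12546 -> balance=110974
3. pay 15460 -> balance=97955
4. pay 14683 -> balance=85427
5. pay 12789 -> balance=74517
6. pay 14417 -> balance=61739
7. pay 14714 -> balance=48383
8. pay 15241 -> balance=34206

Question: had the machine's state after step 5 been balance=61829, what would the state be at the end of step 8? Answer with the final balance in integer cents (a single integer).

20661

state after step 5 := balance=61829
6. pay 14417 -> balance=48772
7. pay 14714 -> balance=35130
8. pay 15241 -> balance=20661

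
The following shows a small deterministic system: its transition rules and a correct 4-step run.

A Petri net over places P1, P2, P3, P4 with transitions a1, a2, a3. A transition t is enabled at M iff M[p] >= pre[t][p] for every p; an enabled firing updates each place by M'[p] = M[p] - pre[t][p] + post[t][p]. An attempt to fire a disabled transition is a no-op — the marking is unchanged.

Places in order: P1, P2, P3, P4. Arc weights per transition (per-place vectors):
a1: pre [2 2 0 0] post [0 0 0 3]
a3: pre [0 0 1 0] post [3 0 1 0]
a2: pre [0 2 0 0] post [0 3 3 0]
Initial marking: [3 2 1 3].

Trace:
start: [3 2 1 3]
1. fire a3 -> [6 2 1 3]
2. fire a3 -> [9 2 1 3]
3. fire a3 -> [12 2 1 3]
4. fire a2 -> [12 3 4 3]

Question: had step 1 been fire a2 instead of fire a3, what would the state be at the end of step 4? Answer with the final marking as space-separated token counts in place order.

9 4 7 3

(re-executing from step 1 with the substitution; state before step 1: [3 2 1 3])
1. fire a2 -> [3 3 4 3]
2. fire a3 -> [6 3 4 3]
3. fire a3 -> [9 3 4 3]
4. fire a2 -> [9 4 7 3]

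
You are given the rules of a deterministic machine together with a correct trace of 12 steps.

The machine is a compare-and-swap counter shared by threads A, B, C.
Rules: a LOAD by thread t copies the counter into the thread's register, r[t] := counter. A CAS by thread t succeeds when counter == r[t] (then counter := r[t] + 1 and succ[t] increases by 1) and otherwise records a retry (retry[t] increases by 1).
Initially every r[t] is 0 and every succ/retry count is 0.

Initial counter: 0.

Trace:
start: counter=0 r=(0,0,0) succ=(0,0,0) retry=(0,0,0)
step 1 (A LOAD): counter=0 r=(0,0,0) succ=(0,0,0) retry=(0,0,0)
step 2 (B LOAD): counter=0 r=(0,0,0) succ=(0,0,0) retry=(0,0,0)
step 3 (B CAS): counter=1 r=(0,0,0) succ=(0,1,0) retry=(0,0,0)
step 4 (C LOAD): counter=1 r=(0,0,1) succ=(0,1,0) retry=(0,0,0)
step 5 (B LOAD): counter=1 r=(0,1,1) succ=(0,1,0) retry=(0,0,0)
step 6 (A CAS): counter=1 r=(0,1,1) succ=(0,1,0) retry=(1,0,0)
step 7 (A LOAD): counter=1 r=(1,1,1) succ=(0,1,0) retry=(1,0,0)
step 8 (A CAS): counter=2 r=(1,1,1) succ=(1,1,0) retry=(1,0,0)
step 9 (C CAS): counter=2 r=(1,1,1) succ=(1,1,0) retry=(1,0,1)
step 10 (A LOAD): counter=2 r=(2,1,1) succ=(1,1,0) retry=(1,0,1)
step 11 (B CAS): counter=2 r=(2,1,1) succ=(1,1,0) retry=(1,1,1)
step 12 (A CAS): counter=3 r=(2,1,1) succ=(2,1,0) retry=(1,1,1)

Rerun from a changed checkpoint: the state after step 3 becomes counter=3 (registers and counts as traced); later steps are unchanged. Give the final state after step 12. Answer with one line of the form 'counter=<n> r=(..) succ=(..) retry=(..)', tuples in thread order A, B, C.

counter=5 r=(4,3,3) succ=(2,1,0) retry=(1,1,1)

state after step 3 := counter=3 r=(0,0,0) succ=(0,1,0) retry=(0,0,0)
step 4 (C LOAD): counter=3 r=(0,0,3) succ=(0,1,0) retry=(0,0,0)
step 5 (B LOAD): counter=3 r=(0,3,3) succ=(0,1,0) retry=(0,0,0)
step 6 (A CAS): counter=3 r=(0,3,3) succ=(0,1,0) retry=(1,0,0)
step 7 (A LOAD): counter=3 r=(3,3,3) succ=(0,1,0) retry=(1,0,0)
step 8 (A CAS): counter=4 r=(3,3,3) succ=(1,1,0) retry=(1,0,0)
step 9 (C CAS): counter=4 r=(3,3,3) succ=(1,1,0) retry=(1,0,1)
step 10 (A LOAD): counter=4 r=(4,3,3) succ=(1,1,0) retry=(1,0,1)
step 11 (B CAS): counter=4 r=(4,3,3) succ=(1,1,0) retry=(1,1,1)
step 12 (A CAS): counter=5 r=(4,3,3) succ=(2,1,0) retry=(1,1,1)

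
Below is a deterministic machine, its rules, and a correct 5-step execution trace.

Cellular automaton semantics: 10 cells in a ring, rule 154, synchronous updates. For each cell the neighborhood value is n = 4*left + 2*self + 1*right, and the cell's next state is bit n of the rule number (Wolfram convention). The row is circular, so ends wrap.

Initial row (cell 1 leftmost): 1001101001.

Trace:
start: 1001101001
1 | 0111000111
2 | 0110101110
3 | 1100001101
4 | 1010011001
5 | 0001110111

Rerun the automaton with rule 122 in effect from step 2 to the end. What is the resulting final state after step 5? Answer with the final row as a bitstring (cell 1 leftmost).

0110000011

(re-executing steps 2..5 under rule 122; state before step 2: 0111000111)
2 | 1101101101
3 | 0111111111
4 | 1100000001
5 | 0110000011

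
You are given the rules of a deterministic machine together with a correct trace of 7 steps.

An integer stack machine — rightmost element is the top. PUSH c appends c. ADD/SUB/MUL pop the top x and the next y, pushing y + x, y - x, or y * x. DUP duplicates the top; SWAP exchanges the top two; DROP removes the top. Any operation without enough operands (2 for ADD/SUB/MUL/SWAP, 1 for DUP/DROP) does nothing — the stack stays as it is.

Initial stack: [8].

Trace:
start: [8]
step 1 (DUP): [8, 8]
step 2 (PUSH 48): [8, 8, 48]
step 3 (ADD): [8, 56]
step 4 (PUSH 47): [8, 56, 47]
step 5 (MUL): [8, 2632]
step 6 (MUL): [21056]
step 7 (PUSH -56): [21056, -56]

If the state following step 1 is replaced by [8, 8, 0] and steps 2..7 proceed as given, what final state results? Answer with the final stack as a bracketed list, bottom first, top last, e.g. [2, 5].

[8, 18048, -56]

state after step 1 := [8, 8, 0]
step 2 (PUSH 48): [8, 8, 0, 48]
step 3 (ADD): [8, 8, 48]
step 4 (PUSH 47): [8, 8, 48, 47]
step 5 (MUL): [8, 8, 2256]
step 6 (MUL): [8, 18048]
step 7 (PUSH -56): [8, 18048, -56]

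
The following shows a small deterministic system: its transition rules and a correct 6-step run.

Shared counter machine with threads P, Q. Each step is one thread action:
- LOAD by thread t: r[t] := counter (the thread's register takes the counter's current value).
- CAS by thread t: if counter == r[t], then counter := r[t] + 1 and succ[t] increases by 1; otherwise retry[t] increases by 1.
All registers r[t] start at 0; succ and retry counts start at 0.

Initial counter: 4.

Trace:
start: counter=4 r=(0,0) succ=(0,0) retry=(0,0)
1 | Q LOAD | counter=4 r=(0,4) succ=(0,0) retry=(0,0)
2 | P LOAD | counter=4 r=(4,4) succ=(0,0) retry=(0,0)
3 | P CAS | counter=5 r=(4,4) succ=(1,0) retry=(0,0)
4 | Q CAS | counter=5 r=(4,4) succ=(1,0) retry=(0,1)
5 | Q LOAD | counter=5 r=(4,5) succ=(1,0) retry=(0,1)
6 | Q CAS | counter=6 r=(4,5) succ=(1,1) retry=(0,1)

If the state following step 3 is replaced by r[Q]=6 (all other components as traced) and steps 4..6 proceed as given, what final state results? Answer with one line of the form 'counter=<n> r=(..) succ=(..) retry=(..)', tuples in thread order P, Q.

counter=6 r=(4,5) succ=(1,1) retry=(0,1)

state after step 3 := counter=5 r=(4,6) succ=(1,0) retry=(0,0)
4 | Q CAS | counter=5 r=(4,6) succ=(1,0) retry=(0,1)
5 | Q LOAD | counter=5 r=(4,5) succ=(1,0) retry=(0,1)
6 | Q CAS | counter=6 r=(4,5) succ=(1,1) retry=(0,1)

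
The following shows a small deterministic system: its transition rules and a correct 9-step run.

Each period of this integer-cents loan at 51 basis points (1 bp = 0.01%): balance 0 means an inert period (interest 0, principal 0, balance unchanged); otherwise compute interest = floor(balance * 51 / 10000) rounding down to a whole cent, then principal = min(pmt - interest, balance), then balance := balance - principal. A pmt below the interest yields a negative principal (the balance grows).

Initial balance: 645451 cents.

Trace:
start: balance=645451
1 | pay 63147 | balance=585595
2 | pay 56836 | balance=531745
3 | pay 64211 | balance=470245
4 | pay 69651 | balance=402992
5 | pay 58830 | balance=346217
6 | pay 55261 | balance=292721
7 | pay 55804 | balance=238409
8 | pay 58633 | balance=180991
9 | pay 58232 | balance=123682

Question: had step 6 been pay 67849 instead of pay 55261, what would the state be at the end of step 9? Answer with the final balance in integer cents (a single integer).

(re-executing from step 6 with the substitution; state before step 6: balance=346217)
6 | pay 67849 | balance=280133
7 | pay 55804 | balance=225757
8 | pay 58633 | balance=168275
9 | pay 58232 | balance=110901

110901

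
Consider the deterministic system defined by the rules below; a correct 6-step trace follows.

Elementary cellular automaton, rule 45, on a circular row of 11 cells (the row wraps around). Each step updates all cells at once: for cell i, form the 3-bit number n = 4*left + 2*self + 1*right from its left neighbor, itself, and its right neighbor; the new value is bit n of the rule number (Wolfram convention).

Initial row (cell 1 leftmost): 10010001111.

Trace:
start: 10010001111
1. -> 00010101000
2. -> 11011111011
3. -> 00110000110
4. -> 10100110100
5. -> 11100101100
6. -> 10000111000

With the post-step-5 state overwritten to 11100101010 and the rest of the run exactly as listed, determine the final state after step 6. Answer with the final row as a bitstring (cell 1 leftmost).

10000111111

state after step 5 := 11100101010
6. -> 10000111111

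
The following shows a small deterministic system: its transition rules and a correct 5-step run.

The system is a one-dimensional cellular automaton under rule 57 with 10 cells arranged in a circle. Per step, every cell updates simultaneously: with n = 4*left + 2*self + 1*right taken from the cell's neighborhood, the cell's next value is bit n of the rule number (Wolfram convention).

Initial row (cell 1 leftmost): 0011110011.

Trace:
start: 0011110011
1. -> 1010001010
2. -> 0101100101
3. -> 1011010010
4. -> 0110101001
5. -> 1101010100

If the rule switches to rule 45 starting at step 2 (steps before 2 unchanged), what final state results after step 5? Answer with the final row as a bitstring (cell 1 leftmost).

(re-executing steps 2..5 under rule 45; state before step 2: 1010001010)
2. -> 1110101111
3. -> 0001111000
4. -> 1101000011
5. -> 0011011010

0011011010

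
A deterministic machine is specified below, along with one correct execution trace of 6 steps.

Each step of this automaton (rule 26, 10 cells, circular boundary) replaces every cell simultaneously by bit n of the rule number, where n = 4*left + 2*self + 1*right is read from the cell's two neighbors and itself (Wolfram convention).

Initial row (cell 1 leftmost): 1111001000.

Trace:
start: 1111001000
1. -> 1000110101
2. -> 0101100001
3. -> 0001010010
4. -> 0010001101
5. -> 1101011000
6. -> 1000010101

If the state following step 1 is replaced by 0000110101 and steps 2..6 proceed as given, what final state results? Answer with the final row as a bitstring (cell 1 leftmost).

0001101011

state after step 1 := 0000110101
2. -> 1001100000
3. -> 0111010001
4. -> 0100001010
5. -> 1010010001
6. -> 0001101011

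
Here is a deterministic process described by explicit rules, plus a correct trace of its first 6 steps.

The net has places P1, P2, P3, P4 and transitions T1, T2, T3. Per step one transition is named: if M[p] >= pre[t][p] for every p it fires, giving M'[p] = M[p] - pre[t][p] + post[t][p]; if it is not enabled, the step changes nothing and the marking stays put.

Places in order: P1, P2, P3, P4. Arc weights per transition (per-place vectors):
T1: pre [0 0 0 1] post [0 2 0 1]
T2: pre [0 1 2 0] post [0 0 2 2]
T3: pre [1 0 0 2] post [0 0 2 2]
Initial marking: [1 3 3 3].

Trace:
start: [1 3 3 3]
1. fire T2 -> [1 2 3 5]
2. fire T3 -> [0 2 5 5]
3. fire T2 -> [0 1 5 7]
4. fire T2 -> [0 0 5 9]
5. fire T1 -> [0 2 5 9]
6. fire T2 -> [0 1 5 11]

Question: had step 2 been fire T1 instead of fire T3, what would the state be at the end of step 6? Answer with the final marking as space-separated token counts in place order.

1 3 3 11

(re-executing from step 2 with the substitution; state before step 2: [1 2 3 5])
2. fire T1 -> [1 4 3 5]
3. fire T2 -> [1 3 3 7]
4. fire T2 -> [1 2 3 9]
5. fire T1 -> [1 4 3 9]
6. fire T2 -> [1 3 3 11]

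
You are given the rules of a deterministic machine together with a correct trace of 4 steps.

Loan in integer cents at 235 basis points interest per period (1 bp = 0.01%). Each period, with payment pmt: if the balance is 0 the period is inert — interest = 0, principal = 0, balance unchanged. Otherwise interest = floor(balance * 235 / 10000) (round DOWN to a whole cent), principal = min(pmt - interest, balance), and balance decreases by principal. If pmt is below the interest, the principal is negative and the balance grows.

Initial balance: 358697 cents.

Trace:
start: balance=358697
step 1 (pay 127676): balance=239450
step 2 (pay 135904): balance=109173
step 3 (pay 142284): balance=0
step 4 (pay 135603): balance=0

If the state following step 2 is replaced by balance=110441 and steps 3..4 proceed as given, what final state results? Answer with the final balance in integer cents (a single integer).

state after step 2 := balance=110441
step 3 (pay 142284): balance=0
step 4 (pay 135603): balance=0

0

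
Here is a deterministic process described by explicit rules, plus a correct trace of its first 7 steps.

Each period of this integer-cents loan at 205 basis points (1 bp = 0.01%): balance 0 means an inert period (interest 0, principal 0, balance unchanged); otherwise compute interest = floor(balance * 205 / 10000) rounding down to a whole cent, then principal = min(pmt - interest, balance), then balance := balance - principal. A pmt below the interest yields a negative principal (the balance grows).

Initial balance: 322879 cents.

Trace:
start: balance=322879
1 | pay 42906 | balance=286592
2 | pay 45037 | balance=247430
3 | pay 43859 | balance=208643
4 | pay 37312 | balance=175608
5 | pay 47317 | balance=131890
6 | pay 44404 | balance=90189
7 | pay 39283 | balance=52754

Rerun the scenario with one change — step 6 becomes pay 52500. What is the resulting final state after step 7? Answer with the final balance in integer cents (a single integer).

(re-executing from step 6 with the substitution; state before step 6: balance=131890)
6 | pay 52500 | balance=82093
7 | pay 39283 | balance=44492

44492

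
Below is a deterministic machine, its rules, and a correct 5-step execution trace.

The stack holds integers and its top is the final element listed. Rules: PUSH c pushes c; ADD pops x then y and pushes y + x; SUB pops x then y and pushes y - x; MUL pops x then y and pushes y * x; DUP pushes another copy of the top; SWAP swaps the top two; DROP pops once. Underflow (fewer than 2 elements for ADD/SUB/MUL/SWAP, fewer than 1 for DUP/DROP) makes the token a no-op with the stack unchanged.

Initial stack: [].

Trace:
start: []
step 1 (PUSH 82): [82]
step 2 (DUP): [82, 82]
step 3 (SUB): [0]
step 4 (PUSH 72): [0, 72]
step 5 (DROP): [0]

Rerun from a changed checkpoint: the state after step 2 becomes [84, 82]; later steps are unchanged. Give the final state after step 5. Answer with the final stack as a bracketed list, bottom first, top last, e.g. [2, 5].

state after step 2 := [84, 82]
step 3 (SUB): [2]
step 4 (PUSH 72): [2, 72]
step 5 (DROP): [2]

[2]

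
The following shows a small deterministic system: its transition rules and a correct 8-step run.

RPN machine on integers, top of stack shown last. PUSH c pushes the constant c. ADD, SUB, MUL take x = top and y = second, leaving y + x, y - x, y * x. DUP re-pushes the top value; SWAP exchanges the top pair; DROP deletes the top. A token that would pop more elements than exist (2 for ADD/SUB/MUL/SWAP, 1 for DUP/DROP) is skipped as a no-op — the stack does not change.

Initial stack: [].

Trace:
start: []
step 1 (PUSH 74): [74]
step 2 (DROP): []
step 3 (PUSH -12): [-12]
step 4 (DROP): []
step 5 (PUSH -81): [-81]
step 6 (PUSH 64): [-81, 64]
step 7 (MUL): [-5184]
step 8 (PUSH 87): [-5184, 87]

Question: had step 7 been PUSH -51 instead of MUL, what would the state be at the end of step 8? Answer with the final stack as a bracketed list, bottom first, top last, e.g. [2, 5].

(re-executing from step 7 with the substitution; state before step 7: [-81, 64])
step 7 (PUSH -51): [-81, 64, -51]
step 8 (PUSH 87): [-81, 64, -51, 87]

[-81, 64, -51, 87]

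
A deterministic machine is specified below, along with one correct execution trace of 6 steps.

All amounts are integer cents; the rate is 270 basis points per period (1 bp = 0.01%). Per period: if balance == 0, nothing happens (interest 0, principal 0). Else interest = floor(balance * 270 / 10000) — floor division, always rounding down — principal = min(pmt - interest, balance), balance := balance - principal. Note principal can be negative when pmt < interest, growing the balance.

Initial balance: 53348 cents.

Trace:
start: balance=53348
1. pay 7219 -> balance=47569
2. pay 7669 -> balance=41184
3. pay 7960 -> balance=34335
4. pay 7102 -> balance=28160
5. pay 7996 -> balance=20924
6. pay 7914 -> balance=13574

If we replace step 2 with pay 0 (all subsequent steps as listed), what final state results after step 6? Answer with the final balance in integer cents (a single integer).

22106

(re-executing from step 2 with the substitution; state before step 2: balance=47569)
2. pay 0 -> balance=48853
3. pay 7960 -> balance=42212
4. pay 7102 -> balance=36249
5. pay 7996 -> balance=29231
6. pay 7914 -> balance=22106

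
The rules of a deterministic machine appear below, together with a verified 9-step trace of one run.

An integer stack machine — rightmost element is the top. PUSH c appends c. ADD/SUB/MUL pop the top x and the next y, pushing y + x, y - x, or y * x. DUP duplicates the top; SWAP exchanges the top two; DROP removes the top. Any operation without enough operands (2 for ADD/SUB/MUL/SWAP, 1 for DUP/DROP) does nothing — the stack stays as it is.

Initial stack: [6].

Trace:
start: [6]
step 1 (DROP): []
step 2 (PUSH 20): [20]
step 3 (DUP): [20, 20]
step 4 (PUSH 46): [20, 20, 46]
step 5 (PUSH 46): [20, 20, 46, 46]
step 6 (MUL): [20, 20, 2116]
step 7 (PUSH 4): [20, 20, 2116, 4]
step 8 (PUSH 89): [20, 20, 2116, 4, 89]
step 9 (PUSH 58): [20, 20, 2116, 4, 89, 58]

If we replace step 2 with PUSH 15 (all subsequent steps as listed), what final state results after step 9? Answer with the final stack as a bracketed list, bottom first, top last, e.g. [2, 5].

[15, 15, 2116, 4, 89, 58]

(re-executing from step 2 with the substitution; state before step 2: [])
step 2 (PUSH 15): [15]
step 3 (DUP): [15, 15]
step 4 (PUSH 46): [15, 15, 46]
step 5 (PUSH 46): [15, 15, 46, 46]
step 6 (MUL): [15, 15, 2116]
step 7 (PUSH 4): [15, 15, 2116, 4]
step 8 (PUSH 89): [15, 15, 2116, 4, 89]
step 9 (PUSH 58): [15, 15, 2116, 4, 89, 58]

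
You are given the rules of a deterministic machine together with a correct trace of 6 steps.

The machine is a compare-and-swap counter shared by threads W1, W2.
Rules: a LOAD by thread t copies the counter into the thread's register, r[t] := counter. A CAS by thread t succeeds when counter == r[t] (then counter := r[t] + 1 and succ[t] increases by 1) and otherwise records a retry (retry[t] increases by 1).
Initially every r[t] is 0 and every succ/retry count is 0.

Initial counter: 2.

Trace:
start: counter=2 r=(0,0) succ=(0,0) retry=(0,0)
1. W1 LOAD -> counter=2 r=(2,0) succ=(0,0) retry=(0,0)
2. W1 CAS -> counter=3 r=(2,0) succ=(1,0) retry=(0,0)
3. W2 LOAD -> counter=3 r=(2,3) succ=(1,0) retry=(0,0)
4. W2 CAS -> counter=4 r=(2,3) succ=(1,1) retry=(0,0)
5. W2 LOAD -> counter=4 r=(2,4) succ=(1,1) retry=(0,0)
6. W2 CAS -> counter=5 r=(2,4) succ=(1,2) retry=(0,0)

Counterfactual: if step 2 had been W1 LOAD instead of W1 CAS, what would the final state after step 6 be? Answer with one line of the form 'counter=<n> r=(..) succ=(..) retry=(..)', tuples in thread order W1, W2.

counter=4 r=(2,3) succ=(0,2) retry=(0,0)

(re-executing from step 2 with the substitution; state before step 2: counter=2 r=(2,0) succ=(0,0) retry=(0,0))
2. W1 LOAD -> counter=2 r=(2,0) succ=(0,0) retry=(0,0)
3. W2 LOAD -> counter=2 r=(2,2) succ=(0,0) retry=(0,0)
4. W2 CAS -> counter=3 r=(2,2) succ=(0,1) retry=(0,0)
5. W2 LOAD -> counter=3 r=(2,3) succ=(0,1) retry=(0,0)
6. W2 CAS -> counter=4 r=(2,3) succ=(0,2) retry=(0,0)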